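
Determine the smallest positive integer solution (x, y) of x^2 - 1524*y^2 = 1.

(x, y) = (1015, 26)

First expand sqrt(1524) as a continued fraction. With x_i = (sqrt(1524) + m_i)/d_i and (m_0, d_0) = (0, 1): a_0 = floor(sqrt(1524)) = 39, since 39^2 = 1521 <= 1524 < 1600 = 40^2.
Iterate m_{i+1} = d_i*a_i - m_i, d_{i+1} = (1524 - m_{i+1}^2)/d_i, a_{i+1} = floor((a_0 + m_{i+1})/d_{i+1}):
  m_1 = 1*39 - 0 = 39, d_1 = (1524 - 39^2)/1 = 3/1 = 3, a_1 = floor((39 + 39)/3) = 26.
  m_2 = 3*26 - 39 = 39, d_2 = (1524 - 39^2)/3 = 3/3 = 1, a_2 = floor((39 + 39)/1) = 78.
  m_3 = 1*78 - 39 = 39, d_3 = (1524 - 39^2)/1 = 3/1 = 3: (m_3, d_3) = (m_1, d_1) = (39, 3), so from here the quotients repeat a_1, a_2; the period length is 2.
So sqrt(1524) = [39; (26, 78)] with period length k = 2.
k is even, so the fundamental solution of x^2 - 1524y^2 = 1 is (p_{k-1}, q_{k-1}) = (p_1, q_1); compute convergents through index 1.
Convergents (p_i = a_i*p_{i-1} + p_{i-2}, q_i = a_i*q_{i-1} + q_{i-2} with p_{-2}=0, p_{-1}=1, q_{-2}=1, q_{-1}=0):
  i=0: a_0=39, p_0 = 39*1 + 0 = 39, q_0 = 39*0 + 1 = 1.
  i=1: a_1=26, p_1 = 26*39 + 1 = 1015, q_1 = 26*1 + 0 = 26.
Check: 1015^2 - 1524*26^2 = 1030225 - 1030224 = 1, so (x, y) = (1015, 26) solves the equation, and by the theorem it is the least positive solution.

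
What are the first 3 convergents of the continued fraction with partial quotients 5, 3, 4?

5/1, 16/3, 69/13

Using the convergent recurrence p_i = a_i*p_{i-1} + p_{i-2}, q_i = a_i*q_{i-1} + q_{i-2} with p_{-2}=0, p_{-1}=1, q_{-2}=1, q_{-1}=0:
  i=0: a_0=5, p_0 = 5*1 + 0 = 5, q_0 = 5*0 + 1 = 1.
  i=1: a_1=3, p_1 = 3*5 + 1 = 16, q_1 = 3*1 + 0 = 3.
  i=2: a_2=4, p_2 = 4*16 + 5 = 69, q_2 = 4*3 + 1 = 13.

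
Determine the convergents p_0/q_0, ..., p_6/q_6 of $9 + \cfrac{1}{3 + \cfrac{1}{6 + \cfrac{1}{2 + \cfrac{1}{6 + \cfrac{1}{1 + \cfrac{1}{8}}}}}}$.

9/1, 28/3, 177/19, 382/41, 2469/265, 2851/306, 25277/2713

Using the convergent recurrence p_i = a_i*p_{i-1} + p_{i-2}, q_i = a_i*q_{i-1} + q_{i-2} with p_{-2}=0, p_{-1}=1, q_{-2}=1, q_{-1}=0:
  i=0: a_0=9, p_0 = 9*1 + 0 = 9, q_0 = 9*0 + 1 = 1.
  i=1: a_1=3, p_1 = 3*9 + 1 = 28, q_1 = 3*1 + 0 = 3.
  i=2: a_2=6, p_2 = 6*28 + 9 = 177, q_2 = 6*3 + 1 = 19.
  i=3: a_3=2, p_3 = 2*177 + 28 = 382, q_3 = 2*19 + 3 = 41.
  i=4: a_4=6, p_4 = 6*382 + 177 = 2469, q_4 = 6*41 + 19 = 265.
  i=5: a_5=1, p_5 = 1*2469 + 382 = 2851, q_5 = 1*265 + 41 = 306.
  i=6: a_6=8, p_6 = 8*2851 + 2469 = 25277, q_6 = 8*306 + 265 = 2713.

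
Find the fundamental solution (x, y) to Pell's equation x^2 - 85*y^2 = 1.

(x, y) = (285769, 30996)

First expand sqrt(85) as a continued fraction. With x_i = (sqrt(85) + m_i)/d_i and (m_0, d_0) = (0, 1): a_0 = floor(sqrt(85)) = 9, since 9^2 = 81 <= 85 < 100 = 10^2.
Iterate m_{i+1} = d_i*a_i - m_i, d_{i+1} = (85 - m_{i+1}^2)/d_i, a_{i+1} = floor((a_0 + m_{i+1})/d_{i+1}):
  m_1 = 1*9 - 0 = 9, d_1 = (85 - 9^2)/1 = 4/1 = 4, a_1 = floor((9 + 9)/4) = 4.
  m_2 = 4*4 - 9 = 7, d_2 = (85 - 7^2)/4 = 36/4 = 9, a_2 = floor((9 + 7)/9) = 1.
  m_3 = 9*1 - 7 = 2, d_3 = (85 - 2^2)/9 = 81/9 = 9, a_3 = floor((9 + 2)/9) = 1.
  m_4 = 9*1 - 2 = 7, d_4 = (85 - 7^2)/9 = 36/9 = 4, a_4 = floor((9 + 7)/4) = 4.
  m_5 = 4*4 - 7 = 9, d_5 = (85 - 9^2)/4 = 4/4 = 1, a_5 = floor((9 + 9)/1) = 18.
  m_6 = 1*18 - 9 = 9, d_6 = (85 - 9^2)/1 = 4/1 = 4: (m_6, d_6) = (m_1, d_1) = (9, 4), so from here the quotients repeat a_1, ..., a_5; the period length is 5.
So sqrt(85) = [9; (4, 1, 1, 4, 18)] with period length k = 5.
k is odd, so (p_{k-1}, q_{k-1}) only solves x^2 - 85y^2 = -1 and the fundamental solution of x^2 - 85y^2 = 1 is (p_{2k-1}, q_{2k-1}) = (p_9, q_9); compute convergents through index 9, running through the period twice.
Convergents (p_i = a_i*p_{i-1} + p_{i-2}, q_i = a_i*q_{i-1} + q_{i-2} with p_{-2}=0, p_{-1}=1, q_{-2}=1, q_{-1}=0):
  i=0: a_0=9, p_0 = 9*1 + 0 = 9, q_0 = 9*0 + 1 = 1.
  i=1: a_1=4, p_1 = 4*9 + 1 = 37, q_1 = 4*1 + 0 = 4.
  i=2: a_2=1, p_2 = 1*37 + 9 = 46, q_2 = 1*4 + 1 = 5.
  i=3: a_3=1, p_3 = 1*46 + 37 = 83, q_3 = 1*5 + 4 = 9.
  i=4: a_4=4, p_4 = 4*83 + 46 = 378, q_4 = 4*9 + 5 = 41.
  i=5: a_5=18, p_5 = 18*378 + 83 = 6887, q_5 = 18*41 + 9 = 747.
  i=6: a_6=4, p_6 = 4*6887 + 378 = 27926, q_6 = 4*747 + 41 = 3029.
  i=7: a_7=1, p_7 = 1*27926 + 6887 = 34813, q_7 = 1*3029 + 747 = 3776.
  i=8: a_8=1, p_8 = 1*34813 + 27926 = 62739, q_8 = 1*3776 + 3029 = 6805.
  i=9: a_9=4, p_9 = 4*62739 + 34813 = 285769, q_9 = 4*6805 + 3776 = 30996.
Indeed p_4^2 - 85*q_4^2 = 142884 - 142885 = -1, not +1.
Check: 285769^2 - 85*30996^2 = 81663921361 - 81663921360 = 1, so (x, y) = (285769, 30996) solves the equation, and by the theorem it is the least positive solution.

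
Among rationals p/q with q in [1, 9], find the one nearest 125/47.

8/3

Expand x = 125/47 as a continued fraction with the Euclidean algorithm:
  125 = 2*47 + 31, so a_0 = 2.
  47 = 1*31 + 16, so a_1 = 1.
  31 = 1*16 + 15, so a_2 = 1.
  16 = 1*15 + 1, so a_3 = 1.
  15 = 15*1 + 0, so a_4 = 15.
so x = [2; 1, 1, 1, 15].
Convergents (p_i = a_i*p_{i-1} + p_{i-2}, q_i = a_i*q_{i-1} + q_{i-2} with p_{-2}=0, p_{-1}=1, q_{-2}=1, q_{-1}=0), until the denominator exceeds 9:
  i=0: a_0=2, p_0 = 2*1 + 0 = 2, q_0 = 2*0 + 1 = 1.
  i=1: a_1=1, p_1 = 1*2 + 1 = 3, q_1 = 1*1 + 0 = 1.
  i=2: a_2=1, p_2 = 1*3 + 2 = 5, q_2 = 1*1 + 1 = 2.
  i=3: a_3=1, p_3 = 1*5 + 3 = 8, q_3 = 1*2 + 1 = 3.
  i=4: a_4=15, p_4 = 15*8 + 5 = 125, q_4 = 15*3 + 2 = 47.
q_4 = 47 > 9, so the last convergent with denominator <= 9 is p_3/q_3 = 8/3.
The closest fraction with denominator <= 9 is either p_3/q_3 or the intermediate fraction (k*p_3 + p_2)/(k*q_3 + q_2) with the largest k >= 1 whose denominator stays <= 9; these approach x as k grows, and every other convergent or intermediate fraction in range is farther away.
Largest k: floor((9 - q_2)/q_3) = floor((9 - 2)/3) = 2.
That gives (2*8 + 5)/(2*3 + 2) = 21/8.
Compare the errors: |x - 8/3| = |125*3 - 8*47|/(47*3) = 1/141, and |x - 21/8| = |125*8 - 21*47|/(47*8) = 13/376.
Cross-multiplying, 1*376 = 376 < 1833 = 13*141, so 1/141 is smaller: the convergent 8/3 is closer to x than 21/8.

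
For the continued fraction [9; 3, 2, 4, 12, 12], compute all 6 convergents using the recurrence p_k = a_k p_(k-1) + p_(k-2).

Using the convergent recurrence p_i = a_i*p_{i-1} + p_{i-2}, q_i = a_i*q_{i-1} + q_{i-2} with p_{-2}=0, p_{-1}=1, q_{-2}=1, q_{-1}=0:
  i=0: a_0=9, p_0 = 9*1 + 0 = 9, q_0 = 9*0 + 1 = 1.
  i=1: a_1=3, p_1 = 3*9 + 1 = 28, q_1 = 3*1 + 0 = 3.
  i=2: a_2=2, p_2 = 2*28 + 9 = 65, q_2 = 2*3 + 1 = 7.
  i=3: a_3=4, p_3 = 4*65 + 28 = 288, q_3 = 4*7 + 3 = 31.
  i=4: a_4=12, p_4 = 12*288 + 65 = 3521, q_4 = 12*31 + 7 = 379.
  i=5: a_5=12, p_5 = 12*3521 + 288 = 42540, q_5 = 12*379 + 31 = 4579.

9/1, 28/3, 65/7, 288/31, 3521/379, 42540/4579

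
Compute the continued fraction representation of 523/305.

[1; 1, 2, 1, 1, 43]

Run the Euclidean algorithm on 523 and 305; the successive quotients are the partial quotients a_0, a_1, ... (each step inverts the fractional part left over by the previous one):
  523 = 1*305 + 218, so a_0 = 1.
  305 = 1*218 + 87, so a_1 = 1.
  218 = 2*87 + 44, so a_2 = 2.
  87 = 1*44 + 43, so a_3 = 1.
  44 = 1*43 + 1, so a_4 = 1.
  43 = 43*1 + 0, so a_5 = 43.
The remainder reaches 0 after 6 divisions, so the expansion has 6 partial quotients, read off in order.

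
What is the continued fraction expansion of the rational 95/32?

Run the Euclidean algorithm on 95 and 32; the successive quotients are the partial quotients a_0, a_1, ... (each step inverts the fractional part left over by the previous one):
  95 = 2*32 + 31, so a_0 = 2.
  32 = 1*31 + 1, so a_1 = 1.
  31 = 31*1 + 0, so a_2 = 31.
The remainder reaches 0 after 3 divisions, so the expansion has 3 partial quotients, read off in order.

[2; 1, 31]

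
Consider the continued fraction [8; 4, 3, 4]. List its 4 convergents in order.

8/1, 33/4, 107/13, 461/56

Using the convergent recurrence p_i = a_i*p_{i-1} + p_{i-2}, q_i = a_i*q_{i-1} + q_{i-2} with p_{-2}=0, p_{-1}=1, q_{-2}=1, q_{-1}=0:
  i=0: a_0=8, p_0 = 8*1 + 0 = 8, q_0 = 8*0 + 1 = 1.
  i=1: a_1=4, p_1 = 4*8 + 1 = 33, q_1 = 4*1 + 0 = 4.
  i=2: a_2=3, p_2 = 3*33 + 8 = 107, q_2 = 3*4 + 1 = 13.
  i=3: a_3=4, p_3 = 4*107 + 33 = 461, q_3 = 4*13 + 4 = 56.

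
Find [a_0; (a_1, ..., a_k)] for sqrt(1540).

[39; (4, 8, 2, 8, 4, 78)]

Write x_i = (sqrt(1540) + m_i)/d_i with (m_0, d_0) = (0, 1). a_0 = floor(sqrt(1540)) = 39, since 39^2 = 1521 <= 1540 < 1600 = 40^2.
Iterate m_{i+1} = d_i*a_i - m_i, d_{i+1} = (1540 - m_{i+1}^2)/d_i, a_{i+1} = floor((a_0 + m_{i+1})/d_{i+1}):
  m_1 = 1*39 - 0 = 39, d_1 = (1540 - 39^2)/1 = 19/1 = 19, a_1 = floor((39 + 39)/19) = 4.
  m_2 = 19*4 - 39 = 37, d_2 = (1540 - 37^2)/19 = 171/19 = 9, a_2 = floor((39 + 37)/9) = 8.
  m_3 = 9*8 - 37 = 35, d_3 = (1540 - 35^2)/9 = 315/9 = 35, a_3 = floor((39 + 35)/35) = 2.
  m_4 = 35*2 - 35 = 35, d_4 = (1540 - 35^2)/35 = 315/35 = 9, a_4 = floor((39 + 35)/9) = 8.
  m_5 = 9*8 - 35 = 37, d_5 = (1540 - 37^2)/9 = 171/9 = 19, a_5 = floor((39 + 37)/19) = 4.
  m_6 = 19*4 - 37 = 39, d_6 = (1540 - 39^2)/19 = 19/19 = 1, a_6 = floor((39 + 39)/1) = 78.
  m_7 = 1*78 - 39 = 39, d_7 = (1540 - 39^2)/1 = 19/1 = 19: (m_7, d_7) = (m_1, d_1) = (39, 19), so from here the quotients repeat a_1, ..., a_6; the period length is 6.
Hence the expansion of sqrt(1540) is a_0 = 39 followed by the repeating block 4, 8, 2, 8, 4, 78 (period 6).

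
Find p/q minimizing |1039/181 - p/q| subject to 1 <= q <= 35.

155/27

Expand x = 1039/181 as a continued fraction with the Euclidean algorithm:
  1039 = 5*181 + 134, so a_0 = 5.
  181 = 1*134 + 47, so a_1 = 1.
  134 = 2*47 + 40, so a_2 = 2.
  47 = 1*40 + 7, so a_3 = 1.
  40 = 5*7 + 5, so a_4 = 5.
  7 = 1*5 + 2, so a_5 = 1.
  5 = 2*2 + 1, so a_6 = 2.
  2 = 2*1 + 0, so a_7 = 2.
so x = [5; 1, 2, 1, 5, 1, 2, 2].
Convergents (p_i = a_i*p_{i-1} + p_{i-2}, q_i = a_i*q_{i-1} + q_{i-2} with p_{-2}=0, p_{-1}=1, q_{-2}=1, q_{-1}=0), until the denominator exceeds 35:
  i=0: a_0=5, p_0 = 5*1 + 0 = 5, q_0 = 5*0 + 1 = 1.
  i=1: a_1=1, p_1 = 1*5 + 1 = 6, q_1 = 1*1 + 0 = 1.
  i=2: a_2=2, p_2 = 2*6 + 5 = 17, q_2 = 2*1 + 1 = 3.
  i=3: a_3=1, p_3 = 1*17 + 6 = 23, q_3 = 1*3 + 1 = 4.
  i=4: a_4=5, p_4 = 5*23 + 17 = 132, q_4 = 5*4 + 3 = 23.
  i=5: a_5=1, p_5 = 1*132 + 23 = 155, q_5 = 1*23 + 4 = 27.
  i=6: a_6=2, p_6 = 2*155 + 132 = 442, q_6 = 2*27 + 23 = 77.
q_6 = 77 > 35, so the last convergent with denominator <= 35 is p_5/q_5 = 155/27.
The closest fraction with denominator <= 35 is either p_5/q_5 or the intermediate fraction (k*p_5 + p_4)/(k*q_5 + q_4) with the largest k >= 1 whose denominator stays <= 35; these approach x as k grows, and every other convergent or intermediate fraction in range is farther away.
Largest k: floor((35 - q_4)/q_5) = floor((35 - 23)/27) = 0.
Since k = 0, no intermediate fraction beyond p_5/q_5 has denominator <= 35, so the convergent 155/27 is the closest (its error is |1039*27 - 155*181|/(181*27) = 2/4887).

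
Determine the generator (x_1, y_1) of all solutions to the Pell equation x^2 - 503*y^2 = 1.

(x, y) = (24648, 1099)

First expand sqrt(503) as a continued fraction. With x_i = (sqrt(503) + m_i)/d_i and (m_0, d_0) = (0, 1): a_0 = floor(sqrt(503)) = 22, since 22^2 = 484 <= 503 < 529 = 23^2.
Iterate m_{i+1} = d_i*a_i - m_i, d_{i+1} = (503 - m_{i+1}^2)/d_i, a_{i+1} = floor((a_0 + m_{i+1})/d_{i+1}):
  m_1 = 1*22 - 0 = 22, d_1 = (503 - 22^2)/1 = 19/1 = 19, a_1 = floor((22 + 22)/19) = 2.
  m_2 = 19*2 - 22 = 16, d_2 = (503 - 16^2)/19 = 247/19 = 13, a_2 = floor((22 + 16)/13) = 2.
  m_3 = 13*2 - 16 = 10, d_3 = (503 - 10^2)/13 = 403/13 = 31, a_3 = floor((22 + 10)/31) = 1.
  m_4 = 31*1 - 10 = 21, d_4 = (503 - 21^2)/31 = 62/31 = 2, a_4 = floor((22 + 21)/2) = 21.
  m_5 = 2*21 - 21 = 21, d_5 = (503 - 21^2)/2 = 62/2 = 31, a_5 = floor((22 + 21)/31) = 1.
  m_6 = 31*1 - 21 = 10, d_6 = (503 - 10^2)/31 = 403/31 = 13, a_6 = floor((22 + 10)/13) = 2.
  m_7 = 13*2 - 10 = 16, d_7 = (503 - 16^2)/13 = 247/13 = 19, a_7 = floor((22 + 16)/19) = 2.
  m_8 = 19*2 - 16 = 22, d_8 = (503 - 22^2)/19 = 19/19 = 1, a_8 = floor((22 + 22)/1) = 44.
  m_9 = 1*44 - 22 = 22, d_9 = (503 - 22^2)/1 = 19/1 = 19: (m_9, d_9) = (m_1, d_1) = (22, 19), so from here the quotients repeat a_1, ..., a_8; the period length is 8.
So sqrt(503) = [22; (2, 2, 1, 21, 1, 2, 2, 44)] with period length k = 8.
k is even, so the fundamental solution of x^2 - 503y^2 = 1 is (p_{k-1}, q_{k-1}) = (p_7, q_7); compute convergents through index 7.
Convergents (p_i = a_i*p_{i-1} + p_{i-2}, q_i = a_i*q_{i-1} + q_{i-2} with p_{-2}=0, p_{-1}=1, q_{-2}=1, q_{-1}=0):
  i=0: a_0=22, p_0 = 22*1 + 0 = 22, q_0 = 22*0 + 1 = 1.
  i=1: a_1=2, p_1 = 2*22 + 1 = 45, q_1 = 2*1 + 0 = 2.
  i=2: a_2=2, p_2 = 2*45 + 22 = 112, q_2 = 2*2 + 1 = 5.
  i=3: a_3=1, p_3 = 1*112 + 45 = 157, q_3 = 1*5 + 2 = 7.
  i=4: a_4=21, p_4 = 21*157 + 112 = 3409, q_4 = 21*7 + 5 = 152.
  i=5: a_5=1, p_5 = 1*3409 + 157 = 3566, q_5 = 1*152 + 7 = 159.
  i=6: a_6=2, p_6 = 2*3566 + 3409 = 10541, q_6 = 2*159 + 152 = 470.
  i=7: a_7=2, p_7 = 2*10541 + 3566 = 24648, q_7 = 2*470 + 159 = 1099.
Check: 24648^2 - 503*1099^2 = 607523904 - 607523903 = 1, so (x, y) = (24648, 1099) solves the equation, and by the theorem it is the least positive solution.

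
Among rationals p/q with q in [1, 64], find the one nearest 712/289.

101/41

Expand x = 712/289 as a continued fraction with the Euclidean algorithm:
  712 = 2*289 + 134, so a_0 = 2.
  289 = 2*134 + 21, so a_1 = 2.
  134 = 6*21 + 8, so a_2 = 6.
  21 = 2*8 + 5, so a_3 = 2.
  8 = 1*5 + 3, so a_4 = 1.
  5 = 1*3 + 2, so a_5 = 1.
  3 = 1*2 + 1, so a_6 = 1.
  2 = 2*1 + 0, so a_7 = 2.
so x = [2; 2, 6, 2, 1, 1, 1, 2].
Convergents (p_i = a_i*p_{i-1} + p_{i-2}, q_i = a_i*q_{i-1} + q_{i-2} with p_{-2}=0, p_{-1}=1, q_{-2}=1, q_{-1}=0), until the denominator exceeds 64:
  i=0: a_0=2, p_0 = 2*1 + 0 = 2, q_0 = 2*0 + 1 = 1.
  i=1: a_1=2, p_1 = 2*2 + 1 = 5, q_1 = 2*1 + 0 = 2.
  i=2: a_2=6, p_2 = 6*5 + 2 = 32, q_2 = 6*2 + 1 = 13.
  i=3: a_3=2, p_3 = 2*32 + 5 = 69, q_3 = 2*13 + 2 = 28.
  i=4: a_4=1, p_4 = 1*69 + 32 = 101, q_4 = 1*28 + 13 = 41.
  i=5: a_5=1, p_5 = 1*101 + 69 = 170, q_5 = 1*41 + 28 = 69.
q_5 = 69 > 64, so the last convergent with denominator <= 64 is p_4/q_4 = 101/41.
The closest fraction with denominator <= 64 is either p_4/q_4 or the intermediate fraction (k*p_4 + p_3)/(k*q_4 + q_3) with the largest k >= 1 whose denominator stays <= 64; these approach x as k grows, and every other convergent or intermediate fraction in range is farther away.
Largest k: floor((64 - q_3)/q_4) = floor((64 - 28)/41) = 0.
Since k = 0, no intermediate fraction beyond p_4/q_4 has denominator <= 64, so the convergent 101/41 is the closest (its error is |712*41 - 101*289|/(289*41) = 3/11849).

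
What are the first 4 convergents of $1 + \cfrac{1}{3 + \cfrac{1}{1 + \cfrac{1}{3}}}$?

1/1, 4/3, 5/4, 19/15

Using the convergent recurrence p_i = a_i*p_{i-1} + p_{i-2}, q_i = a_i*q_{i-1} + q_{i-2} with p_{-2}=0, p_{-1}=1, q_{-2}=1, q_{-1}=0:
  i=0: a_0=1, p_0 = 1*1 + 0 = 1, q_0 = 1*0 + 1 = 1.
  i=1: a_1=3, p_1 = 3*1 + 1 = 4, q_1 = 3*1 + 0 = 3.
  i=2: a_2=1, p_2 = 1*4 + 1 = 5, q_2 = 1*3 + 1 = 4.
  i=3: a_3=3, p_3 = 3*5 + 4 = 19, q_3 = 3*4 + 3 = 15.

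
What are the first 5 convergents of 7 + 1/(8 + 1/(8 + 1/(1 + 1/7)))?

Using the convergent recurrence p_i = a_i*p_{i-1} + p_{i-2}, q_i = a_i*q_{i-1} + q_{i-2} with p_{-2}=0, p_{-1}=1, q_{-2}=1, q_{-1}=0:
  i=0: a_0=7, p_0 = 7*1 + 0 = 7, q_0 = 7*0 + 1 = 1.
  i=1: a_1=8, p_1 = 8*7 + 1 = 57, q_1 = 8*1 + 0 = 8.
  i=2: a_2=8, p_2 = 8*57 + 7 = 463, q_2 = 8*8 + 1 = 65.
  i=3: a_3=1, p_3 = 1*463 + 57 = 520, q_3 = 1*65 + 8 = 73.
  i=4: a_4=7, p_4 = 7*520 + 463 = 4103, q_4 = 7*73 + 65 = 576.

7/1, 57/8, 463/65, 520/73, 4103/576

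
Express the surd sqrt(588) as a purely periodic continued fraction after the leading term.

[24; (4, 48)]

Write x_i = (sqrt(588) + m_i)/d_i with (m_0, d_0) = (0, 1). a_0 = floor(sqrt(588)) = 24, since 24^2 = 576 <= 588 < 625 = 25^2.
Iterate m_{i+1} = d_i*a_i - m_i, d_{i+1} = (588 - m_{i+1}^2)/d_i, a_{i+1} = floor((a_0 + m_{i+1})/d_{i+1}):
  m_1 = 1*24 - 0 = 24, d_1 = (588 - 24^2)/1 = 12/1 = 12, a_1 = floor((24 + 24)/12) = 4.
  m_2 = 12*4 - 24 = 24, d_2 = (588 - 24^2)/12 = 12/12 = 1, a_2 = floor((24 + 24)/1) = 48.
  m_3 = 1*48 - 24 = 24, d_3 = (588 - 24^2)/1 = 12/1 = 12: (m_3, d_3) = (m_1, d_1) = (24, 12), so from here the quotients repeat a_1, a_2; the period length is 2.
Hence the expansion of sqrt(588) is a_0 = 24 followed by the repeating block 4, 48 (period 2).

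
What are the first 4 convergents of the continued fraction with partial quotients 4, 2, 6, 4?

4/1, 9/2, 58/13, 241/54

Using the convergent recurrence p_i = a_i*p_{i-1} + p_{i-2}, q_i = a_i*q_{i-1} + q_{i-2} with p_{-2}=0, p_{-1}=1, q_{-2}=1, q_{-1}=0:
  i=0: a_0=4, p_0 = 4*1 + 0 = 4, q_0 = 4*0 + 1 = 1.
  i=1: a_1=2, p_1 = 2*4 + 1 = 9, q_1 = 2*1 + 0 = 2.
  i=2: a_2=6, p_2 = 6*9 + 4 = 58, q_2 = 6*2 + 1 = 13.
  i=3: a_3=4, p_3 = 4*58 + 9 = 241, q_3 = 4*13 + 2 = 54.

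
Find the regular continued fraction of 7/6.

Run the Euclidean algorithm on 7 and 6; the successive quotients are the partial quotients a_0, a_1, ... (each step inverts the fractional part left over by the previous one):
  7 = 1*6 + 1, so a_0 = 1.
  6 = 6*1 + 0, so a_1 = 6.
The remainder reaches 0 after 2 divisions, so the expansion has 2 partial quotients, read off in order.

[1; 6]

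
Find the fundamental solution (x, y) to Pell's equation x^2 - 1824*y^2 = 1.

(x, y) = (1025, 24)

First expand sqrt(1824) as a continued fraction. With x_i = (sqrt(1824) + m_i)/d_i and (m_0, d_0) = (0, 1): a_0 = floor(sqrt(1824)) = 42, since 42^2 = 1764 <= 1824 < 1849 = 43^2.
Iterate m_{i+1} = d_i*a_i - m_i, d_{i+1} = (1824 - m_{i+1}^2)/d_i, a_{i+1} = floor((a_0 + m_{i+1})/d_{i+1}):
  m_1 = 1*42 - 0 = 42, d_1 = (1824 - 42^2)/1 = 60/1 = 60, a_1 = floor((42 + 42)/60) = 1.
  m_2 = 60*1 - 42 = 18, d_2 = (1824 - 18^2)/60 = 1500/60 = 25, a_2 = floor((42 + 18)/25) = 2.
  m_3 = 25*2 - 18 = 32, d_3 = (1824 - 32^2)/25 = 800/25 = 32, a_3 = floor((42 + 32)/32) = 2.
  m_4 = 32*2 - 32 = 32, d_4 = (1824 - 32^2)/32 = 800/32 = 25, a_4 = floor((42 + 32)/25) = 2.
  m_5 = 25*2 - 32 = 18, d_5 = (1824 - 18^2)/25 = 1500/25 = 60, a_5 = floor((42 + 18)/60) = 1.
  m_6 = 60*1 - 18 = 42, d_6 = (1824 - 42^2)/60 = 60/60 = 1, a_6 = floor((42 + 42)/1) = 84.
  m_7 = 1*84 - 42 = 42, d_7 = (1824 - 42^2)/1 = 60/1 = 60: (m_7, d_7) = (m_1, d_1) = (42, 60), so from here the quotients repeat a_1, ..., a_6; the period length is 6.
So sqrt(1824) = [42; (1, 2, 2, 2, 1, 84)] with period length k = 6.
k is even, so the fundamental solution of x^2 - 1824y^2 = 1 is (p_{k-1}, q_{k-1}) = (p_5, q_5); compute convergents through index 5.
Convergents (p_i = a_i*p_{i-1} + p_{i-2}, q_i = a_i*q_{i-1} + q_{i-2} with p_{-2}=0, p_{-1}=1, q_{-2}=1, q_{-1}=0):
  i=0: a_0=42, p_0 = 42*1 + 0 = 42, q_0 = 42*0 + 1 = 1.
  i=1: a_1=1, p_1 = 1*42 + 1 = 43, q_1 = 1*1 + 0 = 1.
  i=2: a_2=2, p_2 = 2*43 + 42 = 128, q_2 = 2*1 + 1 = 3.
  i=3: a_3=2, p_3 = 2*128 + 43 = 299, q_3 = 2*3 + 1 = 7.
  i=4: a_4=2, p_4 = 2*299 + 128 = 726, q_4 = 2*7 + 3 = 17.
  i=5: a_5=1, p_5 = 1*726 + 299 = 1025, q_5 = 1*17 + 7 = 24.
Check: 1025^2 - 1824*24^2 = 1050625 - 1050624 = 1, so (x, y) = (1025, 24) solves the equation, and by the theorem it is the least positive solution.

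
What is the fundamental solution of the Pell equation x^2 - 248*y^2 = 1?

(x, y) = (63, 4)

First expand sqrt(248) as a continued fraction. With x_i = (sqrt(248) + m_i)/d_i and (m_0, d_0) = (0, 1): a_0 = floor(sqrt(248)) = 15, since 15^2 = 225 <= 248 < 256 = 16^2.
Iterate m_{i+1} = d_i*a_i - m_i, d_{i+1} = (248 - m_{i+1}^2)/d_i, a_{i+1} = floor((a_0 + m_{i+1})/d_{i+1}):
  m_1 = 1*15 - 0 = 15, d_1 = (248 - 15^2)/1 = 23/1 = 23, a_1 = floor((15 + 15)/23) = 1.
  m_2 = 23*1 - 15 = 8, d_2 = (248 - 8^2)/23 = 184/23 = 8, a_2 = floor((15 + 8)/8) = 2.
  m_3 = 8*2 - 8 = 8, d_3 = (248 - 8^2)/8 = 184/8 = 23, a_3 = floor((15 + 8)/23) = 1.
  m_4 = 23*1 - 8 = 15, d_4 = (248 - 15^2)/23 = 23/23 = 1, a_4 = floor((15 + 15)/1) = 30.
  m_5 = 1*30 - 15 = 15, d_5 = (248 - 15^2)/1 = 23/1 = 23: (m_5, d_5) = (m_1, d_1) = (15, 23), so from here the quotients repeat a_1, ..., a_4; the period length is 4.
So sqrt(248) = [15; (1, 2, 1, 30)] with period length k = 4.
k is even, so the fundamental solution of x^2 - 248y^2 = 1 is (p_{k-1}, q_{k-1}) = (p_3, q_3); compute convergents through index 3.
Convergents (p_i = a_i*p_{i-1} + p_{i-2}, q_i = a_i*q_{i-1} + q_{i-2} with p_{-2}=0, p_{-1}=1, q_{-2}=1, q_{-1}=0):
  i=0: a_0=15, p_0 = 15*1 + 0 = 15, q_0 = 15*0 + 1 = 1.
  i=1: a_1=1, p_1 = 1*15 + 1 = 16, q_1 = 1*1 + 0 = 1.
  i=2: a_2=2, p_2 = 2*16 + 15 = 47, q_2 = 2*1 + 1 = 3.
  i=3: a_3=1, p_3 = 1*47 + 16 = 63, q_3 = 1*3 + 1 = 4.
Check: 63^2 - 248*4^2 = 3969 - 3968 = 1, so (x, y) = (63, 4) solves the equation, and by the theorem it is the least positive solution.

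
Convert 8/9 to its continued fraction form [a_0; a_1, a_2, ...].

[0; 1, 8]

Run the Euclidean algorithm on 8 and 9; the successive quotients are the partial quotients a_0, a_1, ... (each step inverts the fractional part left over by the previous one):
  8 = 0*9 + 8, so a_0 = 0.
  9 = 1*8 + 1, so a_1 = 1.
  8 = 8*1 + 0, so a_2 = 8.
The remainder reaches 0 after 3 divisions, so the expansion has 3 partial quotients, read off in order.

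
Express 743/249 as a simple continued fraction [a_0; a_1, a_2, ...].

Run the Euclidean algorithm on 743 and 249; the successive quotients are the partial quotients a_0, a_1, ... (each step inverts the fractional part left over by the previous one):
  743 = 2*249 + 245, so a_0 = 2.
  249 = 1*245 + 4, so a_1 = 1.
  245 = 61*4 + 1, so a_2 = 61.
  4 = 4*1 + 0, so a_3 = 4.
The remainder reaches 0 after 4 divisions, so the expansion has 4 partial quotients, read off in order.

[2; 1, 61, 4]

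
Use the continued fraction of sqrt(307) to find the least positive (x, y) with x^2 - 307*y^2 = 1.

(x, y) = (88529282, 5052633)

First expand sqrt(307) as a continued fraction. With x_i = (sqrt(307) + m_i)/d_i and (m_0, d_0) = (0, 1): a_0 = floor(sqrt(307)) = 17, since 17^2 = 289 <= 307 < 324 = 18^2.
Iterate m_{i+1} = d_i*a_i - m_i, d_{i+1} = (307 - m_{i+1}^2)/d_i, a_{i+1} = floor((a_0 + m_{i+1})/d_{i+1}):
  m_1 = 1*17 - 0 = 17, d_1 = (307 - 17^2)/1 = 18/1 = 18, a_1 = floor((17 + 17)/18) = 1.
  m_2 = 18*1 - 17 = 1, d_2 = (307 - 1^2)/18 = 306/18 = 17, a_2 = floor((17 + 1)/17) = 1.
  m_3 = 17*1 - 1 = 16, d_3 = (307 - 16^2)/17 = 51/17 = 3, a_3 = floor((17 + 16)/3) = 11.
  m_4 = 3*11 - 16 = 17, d_4 = (307 - 17^2)/3 = 18/3 = 6, a_4 = floor((17 + 17)/6) = 5.
  m_5 = 6*5 - 17 = 13, d_5 = (307 - 13^2)/6 = 138/6 = 23, a_5 = floor((17 + 13)/23) = 1.
  m_6 = 23*1 - 13 = 10, d_6 = (307 - 10^2)/23 = 207/23 = 9, a_6 = floor((17 + 10)/9) = 3.
  m_7 = 9*3 - 10 = 17, d_7 = (307 - 17^2)/9 = 18/9 = 2, a_7 = floor((17 + 17)/2) = 17.
  m_8 = 2*17 - 17 = 17, d_8 = (307 - 17^2)/2 = 18/2 = 9, a_8 = floor((17 + 17)/9) = 3.
  m_9 = 9*3 - 17 = 10, d_9 = (307 - 10^2)/9 = 207/9 = 23, a_9 = floor((17 + 10)/23) = 1.
  m_10 = 23*1 - 10 = 13, d_10 = (307 - 13^2)/23 = 138/23 = 6, a_10 = floor((17 + 13)/6) = 5.
  m_11 = 6*5 - 13 = 17, d_11 = (307 - 17^2)/6 = 18/6 = 3, a_11 = floor((17 + 17)/3) = 11.
  m_12 = 3*11 - 17 = 16, d_12 = (307 - 16^2)/3 = 51/3 = 17, a_12 = floor((17 + 16)/17) = 1.
  m_13 = 17*1 - 16 = 1, d_13 = (307 - 1^2)/17 = 306/17 = 18, a_13 = floor((17 + 1)/18) = 1.
  m_14 = 18*1 - 1 = 17, d_14 = (307 - 17^2)/18 = 18/18 = 1, a_14 = floor((17 + 17)/1) = 34.
  m_15 = 1*34 - 17 = 17, d_15 = (307 - 17^2)/1 = 18/1 = 18: (m_15, d_15) = (m_1, d_1) = (17, 18), so from here the quotients repeat a_1, ..., a_14; the period length is 14.
So sqrt(307) = [17; (1, 1, 11, 5, 1, 3, 17, 3, 1, 5, 11, 1, 1, 34)] with period length k = 14.
k is even, so the fundamental solution of x^2 - 307y^2 = 1 is (p_{k-1}, q_{k-1}) = (p_13, q_13); compute convergents through index 13.
Convergents (p_i = a_i*p_{i-1} + p_{i-2}, q_i = a_i*q_{i-1} + q_{i-2} with p_{-2}=0, p_{-1}=1, q_{-2}=1, q_{-1}=0):
  i=0: a_0=17, p_0 = 17*1 + 0 = 17, q_0 = 17*0 + 1 = 1.
  i=1: a_1=1, p_1 = 1*17 + 1 = 18, q_1 = 1*1 + 0 = 1.
  i=2: a_2=1, p_2 = 1*18 + 17 = 35, q_2 = 1*1 + 1 = 2.
  i=3: a_3=11, p_3 = 11*35 + 18 = 403, q_3 = 11*2 + 1 = 23.
  i=4: a_4=5, p_4 = 5*403 + 35 = 2050, q_4 = 5*23 + 2 = 117.
  i=5: a_5=1, p_5 = 1*2050 + 403 = 2453, q_5 = 1*117 + 23 = 140.
  i=6: a_6=3, p_6 = 3*2453 + 2050 = 9409, q_6 = 3*140 + 117 = 537.
  i=7: a_7=17, p_7 = 17*9409 + 2453 = 162406, q_7 = 17*537 + 140 = 9269.
  i=8: a_8=3, p_8 = 3*162406 + 9409 = 496627, q_8 = 3*9269 + 537 = 28344.
  i=9: a_9=1, p_9 = 1*496627 + 162406 = 659033, q_9 = 1*28344 + 9269 = 37613.
  i=10: a_10=5, p_10 = 5*659033 + 496627 = 3791792, q_10 = 5*37613 + 28344 = 216409.
  i=11: a_11=11, p_11 = 11*3791792 + 659033 = 42368745, q_11 = 11*216409 + 37613 = 2418112.
  i=12: a_12=1, p_12 = 1*42368745 + 3791792 = 46160537, q_12 = 1*2418112 + 216409 = 2634521.
  i=13: a_13=1, p_13 = 1*46160537 + 42368745 = 88529282, q_13 = 1*2634521 + 2418112 = 5052633.
Check: 88529282^2 - 307*5052633^2 = 7837433771435524 - 7837433771435523 = 1, so (x, y) = (88529282, 5052633) solves the equation, and by the theorem it is the least positive solution.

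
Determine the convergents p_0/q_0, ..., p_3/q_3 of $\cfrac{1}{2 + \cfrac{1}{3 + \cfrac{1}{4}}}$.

Using the convergent recurrence p_i = a_i*p_{i-1} + p_{i-2}, q_i = a_i*q_{i-1} + q_{i-2} with p_{-2}=0, p_{-1}=1, q_{-2}=1, q_{-1}=0:
  i=0: a_0=0, p_0 = 0*1 + 0 = 0, q_0 = 0*0 + 1 = 1.
  i=1: a_1=2, p_1 = 2*0 + 1 = 1, q_1 = 2*1 + 0 = 2.
  i=2: a_2=3, p_2 = 3*1 + 0 = 3, q_2 = 3*2 + 1 = 7.
  i=3: a_3=4, p_3 = 4*3 + 1 = 13, q_3 = 4*7 + 2 = 30.

0/1, 1/2, 3/7, 13/30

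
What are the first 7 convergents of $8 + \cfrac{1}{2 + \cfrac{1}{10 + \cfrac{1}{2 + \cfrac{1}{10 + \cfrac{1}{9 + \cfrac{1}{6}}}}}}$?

Using the convergent recurrence p_i = a_i*p_{i-1} + p_{i-2}, q_i = a_i*q_{i-1} + q_{i-2} with p_{-2}=0, p_{-1}=1, q_{-2}=1, q_{-1}=0:
  i=0: a_0=8, p_0 = 8*1 + 0 = 8, q_0 = 8*0 + 1 = 1.
  i=1: a_1=2, p_1 = 2*8 + 1 = 17, q_1 = 2*1 + 0 = 2.
  i=2: a_2=10, p_2 = 10*17 + 8 = 178, q_2 = 10*2 + 1 = 21.
  i=3: a_3=2, p_3 = 2*178 + 17 = 373, q_3 = 2*21 + 2 = 44.
  i=4: a_4=10, p_4 = 10*373 + 178 = 3908, q_4 = 10*44 + 21 = 461.
  i=5: a_5=9, p_5 = 9*3908 + 373 = 35545, q_5 = 9*461 + 44 = 4193.
  i=6: a_6=6, p_6 = 6*35545 + 3908 = 217178, q_6 = 6*4193 + 461 = 25619.

8/1, 17/2, 178/21, 373/44, 3908/461, 35545/4193, 217178/25619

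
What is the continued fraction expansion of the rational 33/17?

Run the Euclidean algorithm on 33 and 17; the successive quotients are the partial quotients a_0, a_1, ... (each step inverts the fractional part left over by the previous one):
  33 = 1*17 + 16, so a_0 = 1.
  17 = 1*16 + 1, so a_1 = 1.
  16 = 16*1 + 0, so a_2 = 16.
The remainder reaches 0 after 3 divisions, so the expansion has 3 partial quotients, read off in order.

[1; 1, 16]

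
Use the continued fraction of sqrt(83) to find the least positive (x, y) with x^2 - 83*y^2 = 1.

(x, y) = (82, 9)

First expand sqrt(83) as a continued fraction. With x_i = (sqrt(83) + m_i)/d_i and (m_0, d_0) = (0, 1): a_0 = floor(sqrt(83)) = 9, since 9^2 = 81 <= 83 < 100 = 10^2.
Iterate m_{i+1} = d_i*a_i - m_i, d_{i+1} = (83 - m_{i+1}^2)/d_i, a_{i+1} = floor((a_0 + m_{i+1})/d_{i+1}):
  m_1 = 1*9 - 0 = 9, d_1 = (83 - 9^2)/1 = 2/1 = 2, a_1 = floor((9 + 9)/2) = 9.
  m_2 = 2*9 - 9 = 9, d_2 = (83 - 9^2)/2 = 2/2 = 1, a_2 = floor((9 + 9)/1) = 18.
  m_3 = 1*18 - 9 = 9, d_3 = (83 - 9^2)/1 = 2/1 = 2: (m_3, d_3) = (m_1, d_1) = (9, 2), so from here the quotients repeat a_1, a_2; the period length is 2.
So sqrt(83) = [9; (9, 18)] with period length k = 2.
k is even, so the fundamental solution of x^2 - 83y^2 = 1 is (p_{k-1}, q_{k-1}) = (p_1, q_1); compute convergents through index 1.
Convergents (p_i = a_i*p_{i-1} + p_{i-2}, q_i = a_i*q_{i-1} + q_{i-2} with p_{-2}=0, p_{-1}=1, q_{-2}=1, q_{-1}=0):
  i=0: a_0=9, p_0 = 9*1 + 0 = 9, q_0 = 9*0 + 1 = 1.
  i=1: a_1=9, p_1 = 9*9 + 1 = 82, q_1 = 9*1 + 0 = 9.
Check: 82^2 - 83*9^2 = 6724 - 6723 = 1, so (x, y) = (82, 9) solves the equation, and by the theorem it is the least positive solution.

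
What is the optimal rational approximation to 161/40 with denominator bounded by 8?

Expand x = 161/40 as a continued fraction with the Euclidean algorithm:
  161 = 4*40 + 1, so a_0 = 4.
  40 = 40*1 + 0, so a_1 = 40.
so x = [4; 40].
Convergents (p_i = a_i*p_{i-1} + p_{i-2}, q_i = a_i*q_{i-1} + q_{i-2} with p_{-2}=0, p_{-1}=1, q_{-2}=1, q_{-1}=0), until the denominator exceeds 8:
  i=0: a_0=4, p_0 = 4*1 + 0 = 4, q_0 = 4*0 + 1 = 1.
  i=1: a_1=40, p_1 = 40*4 + 1 = 161, q_1 = 40*1 + 0 = 40.
q_1 = 40 > 8, so the last convergent with denominator <= 8 is p_0/q_0 = 4/1.
The closest fraction with denominator <= 8 is either p_0/q_0 or the intermediate fraction (k*p_0 + p_{-1})/(k*q_0 + q_{-1}) with the largest k >= 1 whose denominator stays <= 8; these approach x as k grows, and every other convergent or intermediate fraction in range is farther away.
Largest k: floor((8 - q_{-1})/q_0) = floor((8 - 0)/1) = 8 (using the seeds p_{-1} = 1, q_{-1} = 0).
That gives (8*4 + 1)/(8*1 + 0) = 33/8.
Compare the errors: |x - 4/1| = |161*1 - 4*40|/(40*1) = 1/40, and |x - 33/8| = |161*8 - 33*40|/(40*8) = 32/320.
Cross-multiplying, 1*320 = 320 < 1280 = 32*40, so 1/40 is smaller: the convergent 4/1 is closer to x than 33/8.

4/1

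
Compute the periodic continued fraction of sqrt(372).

Write x_i = (sqrt(372) + m_i)/d_i with (m_0, d_0) = (0, 1). a_0 = floor(sqrt(372)) = 19, since 19^2 = 361 <= 372 < 400 = 20^2.
Iterate m_{i+1} = d_i*a_i - m_i, d_{i+1} = (372 - m_{i+1}^2)/d_i, a_{i+1} = floor((a_0 + m_{i+1})/d_{i+1}):
  m_1 = 1*19 - 0 = 19, d_1 = (372 - 19^2)/1 = 11/1 = 11, a_1 = floor((19 + 19)/11) = 3.
  m_2 = 11*3 - 19 = 14, d_2 = (372 - 14^2)/11 = 176/11 = 16, a_2 = floor((19 + 14)/16) = 2.
  m_3 = 16*2 - 14 = 18, d_3 = (372 - 18^2)/16 = 48/16 = 3, a_3 = floor((19 + 18)/3) = 12.
  m_4 = 3*12 - 18 = 18, d_4 = (372 - 18^2)/3 = 48/3 = 16, a_4 = floor((19 + 18)/16) = 2.
  m_5 = 16*2 - 18 = 14, d_5 = (372 - 14^2)/16 = 176/16 = 11, a_5 = floor((19 + 14)/11) = 3.
  m_6 = 11*3 - 14 = 19, d_6 = (372 - 19^2)/11 = 11/11 = 1, a_6 = floor((19 + 19)/1) = 38.
  m_7 = 1*38 - 19 = 19, d_7 = (372 - 19^2)/1 = 11/1 = 11: (m_7, d_7) = (m_1, d_1) = (19, 11), so from here the quotients repeat a_1, ..., a_6; the period length is 6.
Hence the expansion of sqrt(372) is a_0 = 19 followed by the repeating block 3, 2, 12, 2, 3, 38 (period 6).

[19; (3, 2, 12, 2, 3, 38)]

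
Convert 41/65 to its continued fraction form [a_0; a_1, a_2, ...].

[0; 1, 1, 1, 2, 2, 3]

Run the Euclidean algorithm on 41 and 65; the successive quotients are the partial quotients a_0, a_1, ... (each step inverts the fractional part left over by the previous one):
  41 = 0*65 + 41, so a_0 = 0.
  65 = 1*41 + 24, so a_1 = 1.
  41 = 1*24 + 17, so a_2 = 1.
  24 = 1*17 + 7, so a_3 = 1.
  17 = 2*7 + 3, so a_4 = 2.
  7 = 2*3 + 1, so a_5 = 2.
  3 = 3*1 + 0, so a_6 = 3.
The remainder reaches 0 after 7 divisions, so the expansion has 7 partial quotients, read off in order.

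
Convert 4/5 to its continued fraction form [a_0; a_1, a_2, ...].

Run the Euclidean algorithm on 4 and 5; the successive quotients are the partial quotients a_0, a_1, ... (each step inverts the fractional part left over by the previous one):
  4 = 0*5 + 4, so a_0 = 0.
  5 = 1*4 + 1, so a_1 = 1.
  4 = 4*1 + 0, so a_2 = 4.
The remainder reaches 0 after 3 divisions, so the expansion has 3 partial quotients, read off in order.

[0; 1, 4]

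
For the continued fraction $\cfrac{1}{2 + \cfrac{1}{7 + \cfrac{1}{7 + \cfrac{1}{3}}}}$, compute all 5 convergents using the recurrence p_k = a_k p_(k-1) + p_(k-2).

0/1, 1/2, 7/15, 50/107, 157/336

Using the convergent recurrence p_i = a_i*p_{i-1} + p_{i-2}, q_i = a_i*q_{i-1} + q_{i-2} with p_{-2}=0, p_{-1}=1, q_{-2}=1, q_{-1}=0:
  i=0: a_0=0, p_0 = 0*1 + 0 = 0, q_0 = 0*0 + 1 = 1.
  i=1: a_1=2, p_1 = 2*0 + 1 = 1, q_1 = 2*1 + 0 = 2.
  i=2: a_2=7, p_2 = 7*1 + 0 = 7, q_2 = 7*2 + 1 = 15.
  i=3: a_3=7, p_3 = 7*7 + 1 = 50, q_3 = 7*15 + 2 = 107.
  i=4: a_4=3, p_4 = 3*50 + 7 = 157, q_4 = 3*107 + 15 = 336.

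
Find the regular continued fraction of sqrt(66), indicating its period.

Write x_i = (sqrt(66) + m_i)/d_i with (m_0, d_0) = (0, 1). a_0 = floor(sqrt(66)) = 8, since 8^2 = 64 <= 66 < 81 = 9^2.
Iterate m_{i+1} = d_i*a_i - m_i, d_{i+1} = (66 - m_{i+1}^2)/d_i, a_{i+1} = floor((a_0 + m_{i+1})/d_{i+1}):
  m_1 = 1*8 - 0 = 8, d_1 = (66 - 8^2)/1 = 2/1 = 2, a_1 = floor((8 + 8)/2) = 8.
  m_2 = 2*8 - 8 = 8, d_2 = (66 - 8^2)/2 = 2/2 = 1, a_2 = floor((8 + 8)/1) = 16.
  m_3 = 1*16 - 8 = 8, d_3 = (66 - 8^2)/1 = 2/1 = 2: (m_3, d_3) = (m_1, d_1) = (8, 2), so from here the quotients repeat a_1, a_2; the period length is 2.
Hence the expansion of sqrt(66) is a_0 = 8 followed by the repeating block 8, 16 (period 2).

[8; (8, 16)]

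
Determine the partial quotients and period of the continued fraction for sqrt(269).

[16; (2, 2, 32)]

Write x_i = (sqrt(269) + m_i)/d_i with (m_0, d_0) = (0, 1). a_0 = floor(sqrt(269)) = 16, since 16^2 = 256 <= 269 < 289 = 17^2.
Iterate m_{i+1} = d_i*a_i - m_i, d_{i+1} = (269 - m_{i+1}^2)/d_i, a_{i+1} = floor((a_0 + m_{i+1})/d_{i+1}):
  m_1 = 1*16 - 0 = 16, d_1 = (269 - 16^2)/1 = 13/1 = 13, a_1 = floor((16 + 16)/13) = 2.
  m_2 = 13*2 - 16 = 10, d_2 = (269 - 10^2)/13 = 169/13 = 13, a_2 = floor((16 + 10)/13) = 2.
  m_3 = 13*2 - 10 = 16, d_3 = (269 - 16^2)/13 = 13/13 = 1, a_3 = floor((16 + 16)/1) = 32.
  m_4 = 1*32 - 16 = 16, d_4 = (269 - 16^2)/1 = 13/1 = 13: (m_4, d_4) = (m_1, d_1) = (16, 13), so from here the quotients repeat a_1, ..., a_3; the period length is 3.
Hence the expansion of sqrt(269) is a_0 = 16 followed by the repeating block 2, 2, 32 (period 3).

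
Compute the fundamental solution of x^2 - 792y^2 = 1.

(x, y) = (197, 7)

First expand sqrt(792) as a continued fraction. With x_i = (sqrt(792) + m_i)/d_i and (m_0, d_0) = (0, 1): a_0 = floor(sqrt(792)) = 28, since 28^2 = 784 <= 792 < 841 = 29^2.
Iterate m_{i+1} = d_i*a_i - m_i, d_{i+1} = (792 - m_{i+1}^2)/d_i, a_{i+1} = floor((a_0 + m_{i+1})/d_{i+1}):
  m_1 = 1*28 - 0 = 28, d_1 = (792 - 28^2)/1 = 8/1 = 8, a_1 = floor((28 + 28)/8) = 7.
  m_2 = 8*7 - 28 = 28, d_2 = (792 - 28^2)/8 = 8/8 = 1, a_2 = floor((28 + 28)/1) = 56.
  m_3 = 1*56 - 28 = 28, d_3 = (792 - 28^2)/1 = 8/1 = 8: (m_3, d_3) = (m_1, d_1) = (28, 8), so from here the quotients repeat a_1, a_2; the period length is 2.
So sqrt(792) = [28; (7, 56)] with period length k = 2.
k is even, so the fundamental solution of x^2 - 792y^2 = 1 is (p_{k-1}, q_{k-1}) = (p_1, q_1); compute convergents through index 1.
Convergents (p_i = a_i*p_{i-1} + p_{i-2}, q_i = a_i*q_{i-1} + q_{i-2} with p_{-2}=0, p_{-1}=1, q_{-2}=1, q_{-1}=0):
  i=0: a_0=28, p_0 = 28*1 + 0 = 28, q_0 = 28*0 + 1 = 1.
  i=1: a_1=7, p_1 = 7*28 + 1 = 197, q_1 = 7*1 + 0 = 7.
Check: 197^2 - 792*7^2 = 38809 - 38808 = 1, so (x, y) = (197, 7) solves the equation, and by the theorem it is the least positive solution.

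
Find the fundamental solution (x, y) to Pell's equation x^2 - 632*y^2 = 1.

First expand sqrt(632) as a continued fraction. With x_i = (sqrt(632) + m_i)/d_i and (m_0, d_0) = (0, 1): a_0 = floor(sqrt(632)) = 25, since 25^2 = 625 <= 632 < 676 = 26^2.
Iterate m_{i+1} = d_i*a_i - m_i, d_{i+1} = (632 - m_{i+1}^2)/d_i, a_{i+1} = floor((a_0 + m_{i+1})/d_{i+1}):
  m_1 = 1*25 - 0 = 25, d_1 = (632 - 25^2)/1 = 7/1 = 7, a_1 = floor((25 + 25)/7) = 7.
  m_2 = 7*7 - 25 = 24, d_2 = (632 - 24^2)/7 = 56/7 = 8, a_2 = floor((25 + 24)/8) = 6.
  m_3 = 8*6 - 24 = 24, d_3 = (632 - 24^2)/8 = 56/8 = 7, a_3 = floor((25 + 24)/7) = 7.
  m_4 = 7*7 - 24 = 25, d_4 = (632 - 25^2)/7 = 7/7 = 1, a_4 = floor((25 + 25)/1) = 50.
  m_5 = 1*50 - 25 = 25, d_5 = (632 - 25^2)/1 = 7/1 = 7: (m_5, d_5) = (m_1, d_1) = (25, 7), so from here the quotients repeat a_1, ..., a_4; the period length is 4.
So sqrt(632) = [25; (7, 6, 7, 50)] with period length k = 4.
k is even, so the fundamental solution of x^2 - 632y^2 = 1 is (p_{k-1}, q_{k-1}) = (p_3, q_3); compute convergents through index 3.
Convergents (p_i = a_i*p_{i-1} + p_{i-2}, q_i = a_i*q_{i-1} + q_{i-2} with p_{-2}=0, p_{-1}=1, q_{-2}=1, q_{-1}=0):
  i=0: a_0=25, p_0 = 25*1 + 0 = 25, q_0 = 25*0 + 1 = 1.
  i=1: a_1=7, p_1 = 7*25 + 1 = 176, q_1 = 7*1 + 0 = 7.
  i=2: a_2=6, p_2 = 6*176 + 25 = 1081, q_2 = 6*7 + 1 = 43.
  i=3: a_3=7, p_3 = 7*1081 + 176 = 7743, q_3 = 7*43 + 7 = 308.
Check: 7743^2 - 632*308^2 = 59954049 - 59954048 = 1, so (x, y) = (7743, 308) solves the equation, and by the theorem it is the least positive solution.

(x, y) = (7743, 308)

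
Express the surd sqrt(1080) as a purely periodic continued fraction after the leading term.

Write x_i = (sqrt(1080) + m_i)/d_i with (m_0, d_0) = (0, 1). a_0 = floor(sqrt(1080)) = 32, since 32^2 = 1024 <= 1080 < 1089 = 33^2.
Iterate m_{i+1} = d_i*a_i - m_i, d_{i+1} = (1080 - m_{i+1}^2)/d_i, a_{i+1} = floor((a_0 + m_{i+1})/d_{i+1}):
  m_1 = 1*32 - 0 = 32, d_1 = (1080 - 32^2)/1 = 56/1 = 56, a_1 = floor((32 + 32)/56) = 1.
  m_2 = 56*1 - 32 = 24, d_2 = (1080 - 24^2)/56 = 504/56 = 9, a_2 = floor((32 + 24)/9) = 6.
  m_3 = 9*6 - 24 = 30, d_3 = (1080 - 30^2)/9 = 180/9 = 20, a_3 = floor((32 + 30)/20) = 3.
  m_4 = 20*3 - 30 = 30, d_4 = (1080 - 30^2)/20 = 180/20 = 9, a_4 = floor((32 + 30)/9) = 6.
  m_5 = 9*6 - 30 = 24, d_5 = (1080 - 24^2)/9 = 504/9 = 56, a_5 = floor((32 + 24)/56) = 1.
  m_6 = 56*1 - 24 = 32, d_6 = (1080 - 32^2)/56 = 56/56 = 1, a_6 = floor((32 + 32)/1) = 64.
  m_7 = 1*64 - 32 = 32, d_7 = (1080 - 32^2)/1 = 56/1 = 56: (m_7, d_7) = (m_1, d_1) = (32, 56), so from here the quotients repeat a_1, ..., a_6; the period length is 6.
Hence the expansion of sqrt(1080) is a_0 = 32 followed by the repeating block 1, 6, 3, 6, 1, 64 (period 6).

[32; (1, 6, 3, 6, 1, 64)]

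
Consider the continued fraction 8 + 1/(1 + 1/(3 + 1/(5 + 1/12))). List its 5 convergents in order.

8/1, 9/1, 35/4, 184/21, 2243/256

Using the convergent recurrence p_i = a_i*p_{i-1} + p_{i-2}, q_i = a_i*q_{i-1} + q_{i-2} with p_{-2}=0, p_{-1}=1, q_{-2}=1, q_{-1}=0:
  i=0: a_0=8, p_0 = 8*1 + 0 = 8, q_0 = 8*0 + 1 = 1.
  i=1: a_1=1, p_1 = 1*8 + 1 = 9, q_1 = 1*1 + 0 = 1.
  i=2: a_2=3, p_2 = 3*9 + 8 = 35, q_2 = 3*1 + 1 = 4.
  i=3: a_3=5, p_3 = 5*35 + 9 = 184, q_3 = 5*4 + 1 = 21.
  i=4: a_4=12, p_4 = 12*184 + 35 = 2243, q_4 = 12*21 + 4 = 256.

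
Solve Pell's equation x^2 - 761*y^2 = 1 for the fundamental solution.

(x, y) = (1280001, 46400)

First expand sqrt(761) as a continued fraction. With x_i = (sqrt(761) + m_i)/d_i and (m_0, d_0) = (0, 1): a_0 = floor(sqrt(761)) = 27, since 27^2 = 729 <= 761 < 784 = 28^2.
Iterate m_{i+1} = d_i*a_i - m_i, d_{i+1} = (761 - m_{i+1}^2)/d_i, a_{i+1} = floor((a_0 + m_{i+1})/d_{i+1}):
  m_1 = 1*27 - 0 = 27, d_1 = (761 - 27^2)/1 = 32/1 = 32, a_1 = floor((27 + 27)/32) = 1.
  m_2 = 32*1 - 27 = 5, d_2 = (761 - 5^2)/32 = 736/32 = 23, a_2 = floor((27 + 5)/23) = 1.
  m_3 = 23*1 - 5 = 18, d_3 = (761 - 18^2)/23 = 437/23 = 19, a_3 = floor((27 + 18)/19) = 2.
  m_4 = 19*2 - 18 = 20, d_4 = (761 - 20^2)/19 = 361/19 = 19, a_4 = floor((27 + 20)/19) = 2.
  m_5 = 19*2 - 20 = 18, d_5 = (761 - 18^2)/19 = 437/19 = 23, a_5 = floor((27 + 18)/23) = 1.
  m_6 = 23*1 - 18 = 5, d_6 = (761 - 5^2)/23 = 736/23 = 32, a_6 = floor((27 + 5)/32) = 1.
  m_7 = 32*1 - 5 = 27, d_7 = (761 - 27^2)/32 = 32/32 = 1, a_7 = floor((27 + 27)/1) = 54.
  m_8 = 1*54 - 27 = 27, d_8 = (761 - 27^2)/1 = 32/1 = 32: (m_8, d_8) = (m_1, d_1) = (27, 32), so from here the quotients repeat a_1, ..., a_7; the period length is 7.
So sqrt(761) = [27; (1, 1, 2, 2, 1, 1, 54)] with period length k = 7.
k is odd, so (p_{k-1}, q_{k-1}) only solves x^2 - 761y^2 = -1 and the fundamental solution of x^2 - 761y^2 = 1 is (p_{2k-1}, q_{2k-1}) = (p_13, q_13); compute convergents through index 13, running through the period twice.
Convergents (p_i = a_i*p_{i-1} + p_{i-2}, q_i = a_i*q_{i-1} + q_{i-2} with p_{-2}=0, p_{-1}=1, q_{-2}=1, q_{-1}=0):
  i=0: a_0=27, p_0 = 27*1 + 0 = 27, q_0 = 27*0 + 1 = 1.
  i=1: a_1=1, p_1 = 1*27 + 1 = 28, q_1 = 1*1 + 0 = 1.
  i=2: a_2=1, p_2 = 1*28 + 27 = 55, q_2 = 1*1 + 1 = 2.
  i=3: a_3=2, p_3 = 2*55 + 28 = 138, q_3 = 2*2 + 1 = 5.
  i=4: a_4=2, p_4 = 2*138 + 55 = 331, q_4 = 2*5 + 2 = 12.
  i=5: a_5=1, p_5 = 1*331 + 138 = 469, q_5 = 1*12 + 5 = 17.
  i=6: a_6=1, p_6 = 1*469 + 331 = 800, q_6 = 1*17 + 12 = 29.
  i=7: a_7=54, p_7 = 54*800 + 469 = 43669, q_7 = 54*29 + 17 = 1583.
  i=8: a_8=1, p_8 = 1*43669 + 800 = 44469, q_8 = 1*1583 + 29 = 1612.
  i=9: a_9=1, p_9 = 1*44469 + 43669 = 88138, q_9 = 1*1612 + 1583 = 3195.
  i=10: a_10=2, p_10 = 2*88138 + 44469 = 220745, q_10 = 2*3195 + 1612 = 8002.
  i=11: a_11=2, p_11 = 2*220745 + 88138 = 529628, q_11 = 2*8002 + 3195 = 19199.
  i=12: a_12=1, p_12 = 1*529628 + 220745 = 750373, q_12 = 1*19199 + 8002 = 27201.
  i=13: a_13=1, p_13 = 1*750373 + 529628 = 1280001, q_13 = 1*27201 + 19199 = 46400.
Indeed p_6^2 - 761*q_6^2 = 640000 - 640001 = -1, not +1.
Check: 1280001^2 - 761*46400^2 = 1638402560001 - 1638402560000 = 1, so (x, y) = (1280001, 46400) solves the equation, and by the theorem it is the least positive solution.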